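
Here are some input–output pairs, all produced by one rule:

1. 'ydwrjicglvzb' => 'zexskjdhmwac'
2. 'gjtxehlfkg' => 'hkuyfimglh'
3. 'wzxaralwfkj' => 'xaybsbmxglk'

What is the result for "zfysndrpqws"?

agztoesqrxt

The rule is to shift every letter 1 place forward in the alphabet (wrapping around).
On "zfysndrpqws" that produces "agztoesqrxt".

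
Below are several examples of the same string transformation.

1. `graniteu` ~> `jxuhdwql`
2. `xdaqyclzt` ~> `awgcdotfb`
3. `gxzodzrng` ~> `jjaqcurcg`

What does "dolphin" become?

gqrloks

The pattern: shift every letter 3 places forward in the alphabet (wrapping around), then take characters alternately from the front and the back (1st, last, 2nd, 2nd-last, ...).
For "dolphin", step one produces "grosklq"; step two turns that into "gqrloks".
(Check on "xdaqyclzt": → "agdtbfocw" → "awgcdotfb" ✓)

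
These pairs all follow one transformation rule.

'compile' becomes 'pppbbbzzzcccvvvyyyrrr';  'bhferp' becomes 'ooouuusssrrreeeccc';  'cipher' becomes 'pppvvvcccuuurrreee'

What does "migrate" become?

What's happening: shift every letter 13 places forward in the alphabet (wrapping around) — i.e. ROT13, then repeat every character 3 times.
On "migrate" that produces "zzzvvvttteeennngggrrr".

zzzvvvttteeennngggrrr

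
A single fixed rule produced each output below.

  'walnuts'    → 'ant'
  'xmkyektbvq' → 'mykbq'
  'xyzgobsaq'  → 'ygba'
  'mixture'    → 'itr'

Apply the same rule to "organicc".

The pattern: keep every other character starting from the second (positions 2nd, 4th, 6th, ...).
For "organicc" the result is "raic".

raic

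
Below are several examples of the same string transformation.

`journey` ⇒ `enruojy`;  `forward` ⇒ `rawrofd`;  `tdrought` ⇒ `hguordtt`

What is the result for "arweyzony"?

nozyewray

In each case the input is transformed by: reverse the string, then move the first character to the end.
For "arweyzony" the result is "nozyewray".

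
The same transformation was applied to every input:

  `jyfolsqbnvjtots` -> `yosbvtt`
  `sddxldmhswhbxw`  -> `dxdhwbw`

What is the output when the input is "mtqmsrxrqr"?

What's happening: keep every other character starting from the second (positions 2nd, 4th, 6th, ...).
"mtqmsrxrqr" → "tmrrr".

tmrrr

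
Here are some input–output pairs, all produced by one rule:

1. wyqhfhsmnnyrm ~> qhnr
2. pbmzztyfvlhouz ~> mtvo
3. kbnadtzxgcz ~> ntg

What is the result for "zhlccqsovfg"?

lqv

The pattern: keep one character in every 3, starting at position 3 (positions 3rd, 6th, 9th, ...).
Doing the same to "zhlccqsovfg": "lqv".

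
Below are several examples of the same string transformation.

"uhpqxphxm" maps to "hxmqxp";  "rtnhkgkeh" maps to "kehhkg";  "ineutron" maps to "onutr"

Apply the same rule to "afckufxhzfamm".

xhzfammkuf

In each case the input is transformed by: delete the first 3 characters, then move the first 3 characters to the end (rotate left by 3).
Applying that to "afckufxhzfamm" gives "xhzfammkuf".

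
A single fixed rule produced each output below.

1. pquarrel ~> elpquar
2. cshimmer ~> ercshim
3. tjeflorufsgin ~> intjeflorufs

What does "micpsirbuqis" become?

ismicpsirbu

Rule — move the last 2 characters to the front (rotate right by 2), then delete the last character.
For "micpsirbuqis", step one produces "ismicpsirbuq"; step two turns that into "ismicpsirbu".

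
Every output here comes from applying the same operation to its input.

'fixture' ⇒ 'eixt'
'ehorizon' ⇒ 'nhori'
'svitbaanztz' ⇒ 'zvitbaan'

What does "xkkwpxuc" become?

What's happening: swap the first and last characters, then delete the last 3 characters.
Applying both steps to "xkkwpxuc": "ckkwpxux", then "ckkwp".

ckkwp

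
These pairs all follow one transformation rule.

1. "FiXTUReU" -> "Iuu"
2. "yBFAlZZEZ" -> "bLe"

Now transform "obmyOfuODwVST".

The pattern: flip the case of every letter, then keep one character in every 3, starting at position 2 (positions 2nd, 5th, 8th, ...).
On "obmyOfuODwVST": the first step gives "OBMYoFUodWvst", and the second then gives "Boov".

Boov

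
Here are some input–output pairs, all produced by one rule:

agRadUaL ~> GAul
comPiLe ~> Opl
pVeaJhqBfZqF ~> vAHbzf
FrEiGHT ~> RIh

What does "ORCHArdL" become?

rhRl

Rule — keep every other character starting from the second (positions 2nd, 4th, 6th, ...), then flip the case of every letter.
Applying both steps to "ORCHArdL": "RHrL", then "rhRl".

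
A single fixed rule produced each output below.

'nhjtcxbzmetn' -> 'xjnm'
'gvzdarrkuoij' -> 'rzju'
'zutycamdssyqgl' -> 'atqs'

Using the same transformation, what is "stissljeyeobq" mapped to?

Rule — keep one character in every 3, starting at position 3 (positions 3rd, 6th, 9th, ...), then swap each adjacent pair of characters (1↔2, 3↔4, ...).
On "stissljeyeobq": the first step gives "ilyb", and the second then gives "liby".

liby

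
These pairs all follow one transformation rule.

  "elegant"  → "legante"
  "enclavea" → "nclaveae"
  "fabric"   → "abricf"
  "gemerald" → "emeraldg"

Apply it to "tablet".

ablett

Looking at the pairs, the operation is to move the first character to the end.
Applying that to "tablet" gives "ablett".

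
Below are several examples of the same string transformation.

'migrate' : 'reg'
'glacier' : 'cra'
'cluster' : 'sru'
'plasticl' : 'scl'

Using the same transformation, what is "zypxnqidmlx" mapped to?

Looking at the pairs, the operation is to move the first 3 characters to the end (rotate left by 3), then keep one character in every 3, starting at position 1 (positions 1st, 4th, 7th, ...).
Working it through for "zypxnqidmlx": intermediate "xnqidmlxzyp", final "xily".
(Check on "plasticl": → "sticlpla" → "scl" ✓)

xily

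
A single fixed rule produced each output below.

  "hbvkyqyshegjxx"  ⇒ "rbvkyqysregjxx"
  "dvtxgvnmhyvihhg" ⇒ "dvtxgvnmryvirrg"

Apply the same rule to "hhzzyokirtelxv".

The pattern: replace every "h" with "r".
So "hhzzyokirtelxv" becomes "rrzzyokirtelxv".

rrzzyokirtelxv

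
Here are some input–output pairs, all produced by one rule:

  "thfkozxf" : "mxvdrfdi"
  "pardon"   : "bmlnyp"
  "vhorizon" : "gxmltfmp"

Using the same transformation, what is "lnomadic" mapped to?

In each case the input is transformed by: swap the front and back halves of the string, then shift every letter 2 places backward in the alphabet (wrapping around).
Starting from "lnomadic": after the first operation, "adiclnom"; after the second, "ybgajlmk".
(Check on "thfkozxf": → "ozxfthfk" → "mxvdrfdi" ✓)

ybgajlmk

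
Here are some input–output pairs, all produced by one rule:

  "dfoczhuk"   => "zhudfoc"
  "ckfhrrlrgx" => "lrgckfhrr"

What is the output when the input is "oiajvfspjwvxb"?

wvxoiajvfspj

The transformation: delete the last character, then move the last 3 characters to the front (rotate right by 3).
On "oiajvfspjwvxb": the first step gives "oiajvfspjwvx", and the second then gives "wvxoiajvfspj".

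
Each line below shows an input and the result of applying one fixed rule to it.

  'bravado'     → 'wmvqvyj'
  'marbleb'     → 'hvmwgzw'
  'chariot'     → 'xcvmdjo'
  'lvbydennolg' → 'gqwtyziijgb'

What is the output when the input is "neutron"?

izpomji

The pattern: shift every letter 5 places backward in the alphabet (wrapping around).
On "neutron" that produces "izpomji".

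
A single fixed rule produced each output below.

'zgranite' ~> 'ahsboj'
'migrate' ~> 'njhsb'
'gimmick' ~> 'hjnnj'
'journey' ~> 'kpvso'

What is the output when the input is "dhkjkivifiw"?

eilkljwjg

The pattern: shift every letter 1 place forward in the alphabet (wrapping around), then delete the last 2 characters.
On "dhkjkivifiw": the first step gives "eilkljwjgjx", and the second then gives "eilkljwjg".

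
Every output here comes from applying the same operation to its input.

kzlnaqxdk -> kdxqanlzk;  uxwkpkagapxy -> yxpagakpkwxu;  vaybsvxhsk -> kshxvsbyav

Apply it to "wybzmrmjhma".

In each case the input is transformed by: reverse the string.
Doing the same to "wybzmrmjhma": "amhjmrmzbyw".

amhjmrmzbyw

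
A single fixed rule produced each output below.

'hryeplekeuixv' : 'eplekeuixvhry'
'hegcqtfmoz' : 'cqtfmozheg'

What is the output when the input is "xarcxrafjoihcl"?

The rule is to move the first 3 characters to the end (rotate left by 3).
Doing the same to "xarcxrafjoihcl": "cxrafjoihclxar".

cxrafjoihclxar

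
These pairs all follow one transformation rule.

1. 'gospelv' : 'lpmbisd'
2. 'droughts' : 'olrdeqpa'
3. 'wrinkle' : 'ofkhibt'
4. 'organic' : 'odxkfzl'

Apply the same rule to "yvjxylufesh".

sguvircbpev

What's happening: shift every letter 3 places backward in the alphabet (wrapping around), then move the first character to the end.
On "yvjxylufesh" that produces "sguvircbpev".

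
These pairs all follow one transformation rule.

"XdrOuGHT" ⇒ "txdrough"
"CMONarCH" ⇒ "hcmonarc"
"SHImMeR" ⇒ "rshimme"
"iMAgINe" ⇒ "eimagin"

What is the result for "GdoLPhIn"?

ngdolphi

The rule is to move the last character to the front, then convert every letter to lowercase.
Working it through for "GdoLPhIn": intermediate "nGdoLPhI", final "ngdolphi".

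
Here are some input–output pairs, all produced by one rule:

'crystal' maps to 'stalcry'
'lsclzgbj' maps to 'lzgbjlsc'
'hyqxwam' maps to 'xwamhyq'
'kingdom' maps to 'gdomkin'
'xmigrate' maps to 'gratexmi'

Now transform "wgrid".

The pattern: move the first 3 characters to the end (rotate left by 3).
On "wgrid" that produces "idwgr".

idwgr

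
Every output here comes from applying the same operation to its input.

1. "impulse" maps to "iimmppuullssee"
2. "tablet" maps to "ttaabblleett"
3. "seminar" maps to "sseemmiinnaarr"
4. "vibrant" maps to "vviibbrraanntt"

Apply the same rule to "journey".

jjoouurrnneeyy

In each case the input is transformed by: double every character.
So "journey" becomes "jjoouurrnneeyy".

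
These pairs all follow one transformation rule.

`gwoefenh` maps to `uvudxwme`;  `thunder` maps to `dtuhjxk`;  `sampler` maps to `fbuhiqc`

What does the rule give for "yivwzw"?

What's happening: move the first 3 characters to the end (rotate left by 3), then shift every letter 10 places backward in the alphabet (wrapping around).
For "yivwzw" the result is "mpmoyl".

mpmoyl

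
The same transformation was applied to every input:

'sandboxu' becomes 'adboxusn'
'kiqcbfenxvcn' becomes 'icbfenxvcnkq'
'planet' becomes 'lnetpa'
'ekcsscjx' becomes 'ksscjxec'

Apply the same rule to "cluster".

lstercu

In each case the input is transformed by: move the first 2 characters to the end (rotate left by 2), then swap the first and last characters.
Starting from "cluster": after the first operation, "ustercl"; after the second, "lstercu".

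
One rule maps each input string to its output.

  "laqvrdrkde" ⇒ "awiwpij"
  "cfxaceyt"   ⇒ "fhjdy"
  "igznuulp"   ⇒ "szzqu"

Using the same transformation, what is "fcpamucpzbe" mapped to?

The transformation: delete the first 3 characters, then shift every letter 5 places forward in the alphabet (wrapping around).
Applying that to "fcpamucpzbe" gives "frzhuegj".

frzhuegj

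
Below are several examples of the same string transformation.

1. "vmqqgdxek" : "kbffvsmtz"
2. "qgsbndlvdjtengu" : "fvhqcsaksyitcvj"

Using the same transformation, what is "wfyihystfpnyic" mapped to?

lunxwnhiuecnxr

The rule is to shift every letter 11 places backward in the alphabet (wrapping around).
On "wfyihystfpnyic" that produces "lunxwnhiuecnxr".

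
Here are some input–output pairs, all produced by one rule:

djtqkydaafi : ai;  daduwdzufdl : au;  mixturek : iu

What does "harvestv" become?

What's happening: keep one character in every 3, starting at position 2 (positions 2nd, 5th, 8th, ...), then keep only the vowels.
For "harvestv" the result is "ae".

ae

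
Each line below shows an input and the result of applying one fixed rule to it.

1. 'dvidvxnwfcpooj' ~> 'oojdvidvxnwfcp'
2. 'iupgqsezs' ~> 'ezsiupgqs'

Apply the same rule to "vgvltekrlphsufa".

ufavgvltekrlphs

What's happening: move the last 3 characters to the front (rotate right by 3).
On "vgvltekrlphsufa" that produces "ufavgvltekrlphs".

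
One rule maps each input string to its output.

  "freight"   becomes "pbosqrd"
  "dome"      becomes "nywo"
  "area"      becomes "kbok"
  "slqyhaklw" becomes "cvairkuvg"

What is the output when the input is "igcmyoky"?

The pattern: shift every letter 10 places forward in the alphabet (wrapping around).
Applying that to "igcmyoky" gives "sqmwiyui".

sqmwiyui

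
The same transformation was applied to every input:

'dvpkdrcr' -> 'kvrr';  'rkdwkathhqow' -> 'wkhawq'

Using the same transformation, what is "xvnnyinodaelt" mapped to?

The pattern: keep every other character starting from the second (positions 2nd, 4th, 6th, ...), then swap each adjacent pair of characters (1↔2, 3↔4, ...).
"xvnnyinodaelt" → "vnioal" → "nvoila".

nvoila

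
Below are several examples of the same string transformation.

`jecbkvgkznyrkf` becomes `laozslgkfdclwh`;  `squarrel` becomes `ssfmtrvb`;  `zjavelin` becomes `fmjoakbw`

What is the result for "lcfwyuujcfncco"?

Rule — shift every letter 1 place forward in the alphabet (wrapping around), then swap the front and back halves of the string.
On "lcfwyuujcfncco" that produces "kdgoddpmdgxzvv".
(Check on "squarrel": → "trvbssfm" → "ssfmtrvb" ✓)

kdgoddpmdgxzvv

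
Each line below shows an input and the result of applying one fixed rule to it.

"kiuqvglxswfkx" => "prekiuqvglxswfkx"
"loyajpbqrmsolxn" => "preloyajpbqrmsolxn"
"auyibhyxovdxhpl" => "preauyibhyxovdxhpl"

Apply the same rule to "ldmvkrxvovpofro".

The pattern: prepend "pre".
For "ldmvkrxvovpofro" the result is "preldmvkrxvovpofro".

preldmvkrxvovpofro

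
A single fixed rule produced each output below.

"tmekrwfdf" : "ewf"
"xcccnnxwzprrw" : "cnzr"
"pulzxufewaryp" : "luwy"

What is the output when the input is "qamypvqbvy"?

mvv

Looking at the pairs, the operation is to keep one character in every 3, starting at position 3 (positions 3rd, 6th, 9th, ...).
For "qamypvqbvy" the result is "mvv".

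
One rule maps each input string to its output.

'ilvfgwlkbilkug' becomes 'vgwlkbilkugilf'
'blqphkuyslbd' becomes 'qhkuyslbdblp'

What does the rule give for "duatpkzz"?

The pattern: move the first 3 characters to the end (rotate left by 3), then swap the first and last characters.
For "duatpkzz", step one produces "tpkzzdua"; step two turns that into "apkzzdut".

apkzzdut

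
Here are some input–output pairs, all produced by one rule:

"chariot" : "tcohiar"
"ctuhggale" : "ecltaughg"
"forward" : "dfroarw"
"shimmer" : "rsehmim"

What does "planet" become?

Rule — reverse the string, then take characters alternately from the front and the back (1st, last, 2nd, 2nd-last, ...).
"planet" → "tenalp" → "tpelna".
(Check on "chariot": → "toirahc" → "tcohiar" ✓)

tpelna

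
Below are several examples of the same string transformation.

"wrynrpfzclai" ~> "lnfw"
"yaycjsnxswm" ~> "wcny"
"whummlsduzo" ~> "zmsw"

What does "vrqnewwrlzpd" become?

znwv

The pattern: keep one character in every 3, starting at position 1 (positions 1st, 4th, 7th, ...), then swap the first and last characters.
For "vrqnewwrlzpd", step one produces "vnwz"; step two turns that into "znwv".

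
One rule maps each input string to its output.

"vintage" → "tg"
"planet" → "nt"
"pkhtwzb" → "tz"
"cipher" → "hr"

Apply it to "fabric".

Each output is the input with this applied: keep every other character starting from the second (positions 2nd, 4th, 6th, ...), then delete the first character.
"fabric" → "arc" → "rc".

rc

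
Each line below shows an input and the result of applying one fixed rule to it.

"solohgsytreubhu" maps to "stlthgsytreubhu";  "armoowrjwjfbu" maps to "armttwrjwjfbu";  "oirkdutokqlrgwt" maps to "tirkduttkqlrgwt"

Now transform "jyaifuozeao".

The rule is to replace every "o" with "t".
Applying that to "jyaifuozeao" gives "jyaifutzeat".

jyaifutzeat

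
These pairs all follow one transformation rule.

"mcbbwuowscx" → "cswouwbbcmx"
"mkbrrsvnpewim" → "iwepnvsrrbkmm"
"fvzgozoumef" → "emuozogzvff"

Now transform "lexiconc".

nocixelc

Each output is the input with this applied: move the last character to the front, then reverse the string.
On "lexiconc" that produces "nocixelc".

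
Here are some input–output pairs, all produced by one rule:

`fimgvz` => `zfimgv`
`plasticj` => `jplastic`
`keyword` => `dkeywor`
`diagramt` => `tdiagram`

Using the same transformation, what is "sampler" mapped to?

rsample

In each case the input is transformed by: move the last character to the front.
On "sampler" that produces "rsample".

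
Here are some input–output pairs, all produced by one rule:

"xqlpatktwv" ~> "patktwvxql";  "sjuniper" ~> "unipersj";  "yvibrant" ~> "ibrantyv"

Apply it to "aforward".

Looking at the pairs, the operation is to swap the front and back halves of the string, then move the last 2 characters to the front (rotate right by 2).
For "aforward", step one produces "wardafor"; step two turns that into "orwardaf".
(Check on "yvibrant": → "rantyvib" → "ibrantyv" ✓)

orwardaf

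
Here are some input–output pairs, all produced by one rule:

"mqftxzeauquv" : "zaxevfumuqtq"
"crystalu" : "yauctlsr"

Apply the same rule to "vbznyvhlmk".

zbyhvkvlnm

Rule — sort the characters into reverse alphabetical order, then take characters alternately from the front and the back (1st, last, 2nd, 2nd-last, ...).
For "vbznyvhlmk", step one produces "zyvvnmlkhb"; step two turns that into "zbyhvkvlnm".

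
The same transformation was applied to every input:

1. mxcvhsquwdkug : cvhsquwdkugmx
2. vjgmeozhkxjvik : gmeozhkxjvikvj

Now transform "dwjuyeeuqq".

juyeeuqqdw

In each case the input is transformed by: move the first 2 characters to the end (rotate left by 2).
On "dwjuyeeuqq" that produces "juyeeuqqdw".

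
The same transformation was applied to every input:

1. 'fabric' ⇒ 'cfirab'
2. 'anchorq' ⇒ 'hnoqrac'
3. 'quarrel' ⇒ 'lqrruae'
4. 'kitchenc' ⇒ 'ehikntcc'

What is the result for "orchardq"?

dhoqrrac

Rule — sort the characters into alphabetical order, then move the first 2 characters to the end (rotate left by 2).
Applying both steps to "orchardq": "acdhoqrr", then "dhoqrrac".
(Check on "anchorq": → "achnoqr" → "hnoqrac" ✓)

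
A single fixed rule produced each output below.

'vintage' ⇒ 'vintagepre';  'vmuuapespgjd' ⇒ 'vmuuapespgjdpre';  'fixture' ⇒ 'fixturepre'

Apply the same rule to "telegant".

Rule — append "pre".
For "telegant" the result is "telegantpre".

telegantpre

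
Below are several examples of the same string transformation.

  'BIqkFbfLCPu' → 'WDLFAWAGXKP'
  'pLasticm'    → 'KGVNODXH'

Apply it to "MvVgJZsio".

Rule — shift every letter 5 places backward in the alphabet (wrapping around), then convert every letter to uppercase.
"MvVgJZsio" → "HqQbEUndj" → "HQQBEUNDJ".

HQQBEUNDJ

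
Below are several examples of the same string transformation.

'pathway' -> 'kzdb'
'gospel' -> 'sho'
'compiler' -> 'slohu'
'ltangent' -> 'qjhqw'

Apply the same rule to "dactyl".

What's happening: shift every letter 3 places forward in the alphabet (wrapping around), then delete the first 3 characters.
"dactyl" → "gdfwbo" → "wbo".

wbo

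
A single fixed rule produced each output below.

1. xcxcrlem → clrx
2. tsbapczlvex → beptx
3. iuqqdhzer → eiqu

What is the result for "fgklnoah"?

The pattern: sort the characters into alphabetical order, then keep every other character starting from the second (positions 2nd, 4th, 6th, ...).
On "fgklnoah": the first step gives "afghklno", and the second then gives "fhlo".
(Check on "iuqqdhzer": → "dehiqqruz" → "eiqu" ✓)

fhlo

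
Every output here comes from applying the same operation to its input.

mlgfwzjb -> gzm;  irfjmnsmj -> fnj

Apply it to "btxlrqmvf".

xqf

The transformation: move the first character to the end, then keep one character in every 3, starting at position 2 (positions 2nd, 5th, 8th, ...).
On "btxlrqmvf": the first step gives "txlrqmvfb", and the second then gives "xqf".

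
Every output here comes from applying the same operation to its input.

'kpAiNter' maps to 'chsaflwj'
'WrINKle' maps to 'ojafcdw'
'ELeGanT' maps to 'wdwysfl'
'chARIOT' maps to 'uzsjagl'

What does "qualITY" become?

imsdalq

In each case the input is transformed by: shift every letter 8 places backward in the alphabet (wrapping around), then convert every letter to lowercase.
On "qualITY": the first step gives "imsdALQ", and the second then gives "imsdalq".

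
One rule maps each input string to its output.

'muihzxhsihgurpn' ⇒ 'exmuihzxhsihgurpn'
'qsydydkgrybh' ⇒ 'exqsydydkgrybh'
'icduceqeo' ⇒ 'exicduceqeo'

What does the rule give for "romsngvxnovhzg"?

The rule is to prepend "ex".
Applying that to "romsngvxnovhzg" gives "exromsngvxnovhzg".

exromsngvxnovhzg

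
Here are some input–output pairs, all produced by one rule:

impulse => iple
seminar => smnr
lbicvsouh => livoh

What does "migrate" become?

Looking at the pairs, the operation is to keep every other character starting from the first (positions 1st, 3rd, 5th, ...).
Doing the same to "migrate": "mgae".

mgae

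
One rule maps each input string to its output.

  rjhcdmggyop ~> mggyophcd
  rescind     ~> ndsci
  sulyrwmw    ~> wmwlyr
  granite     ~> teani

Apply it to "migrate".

The rule is to delete the first 2 characters, then move the first 3 characters to the end (rotate left by 3).
"migrate" → "tegra".
(Check on "rescind": → "scind" → "ndsci" ✓)

tegra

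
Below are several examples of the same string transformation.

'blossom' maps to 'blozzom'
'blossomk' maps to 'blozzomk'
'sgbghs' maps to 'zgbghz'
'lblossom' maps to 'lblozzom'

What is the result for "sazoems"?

zazoemz

The transformation: replace every "s" with "z".
So "sazoems" becomes "zazoemz".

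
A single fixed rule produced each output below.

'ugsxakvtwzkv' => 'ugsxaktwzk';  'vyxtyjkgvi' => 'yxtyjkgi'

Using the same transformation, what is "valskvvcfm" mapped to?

alskcfm

In each case the input is transformed by: remove every "v".
Doing the same to "valskvvcfm": "alskcfm".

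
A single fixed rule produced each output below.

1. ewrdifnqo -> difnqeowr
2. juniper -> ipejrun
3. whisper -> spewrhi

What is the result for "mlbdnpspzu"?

The rule is to swap the first and last characters, then move the first 3 characters to the end (rotate left by 3).
On "mlbdnpspzu": the first step gives "ulbdnpspzm", and the second then gives "dnpspzmulb".
(Check on "ewrdifnqo": → "owrdifnqe" → "difnqeowr" ✓)

dnpspzmulb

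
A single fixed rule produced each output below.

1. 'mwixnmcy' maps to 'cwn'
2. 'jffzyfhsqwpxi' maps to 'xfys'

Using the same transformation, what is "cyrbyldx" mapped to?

The transformation: move the last 3 characters to the front (rotate right by 3), then keep one character in every 3, starting at position 2 (positions 2nd, 5th, 8th, ...).
Applying both steps to "cyrbyldx": "ldxcyrby", then "dyy".

dyy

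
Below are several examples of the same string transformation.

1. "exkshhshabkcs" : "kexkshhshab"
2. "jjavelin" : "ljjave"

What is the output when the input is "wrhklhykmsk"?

mwrhklhyk

In each case the input is transformed by: delete the last 2 characters, then move the last character to the front.
On "wrhklhykmsk" that produces "mwrhklhyk".
(Check on "exkshhshabkcs": → "exkshhshabk" → "kexkshhshab" ✓)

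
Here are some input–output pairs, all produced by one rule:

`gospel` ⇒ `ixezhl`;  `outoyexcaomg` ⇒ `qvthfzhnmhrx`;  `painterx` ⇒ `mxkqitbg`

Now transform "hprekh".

The pattern: shift every letter 7 places backward in the alphabet (wrapping around), then swap the front and back halves of the string.
"hprekh" → "aikxda" → "xdaaik".

xdaaik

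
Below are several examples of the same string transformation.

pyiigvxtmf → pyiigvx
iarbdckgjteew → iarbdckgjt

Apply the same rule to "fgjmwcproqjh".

fgjmwcpro

Rule — delete the last 3 characters.
Doing the same to "fgjmwcproqjh": "fgjmwcpro".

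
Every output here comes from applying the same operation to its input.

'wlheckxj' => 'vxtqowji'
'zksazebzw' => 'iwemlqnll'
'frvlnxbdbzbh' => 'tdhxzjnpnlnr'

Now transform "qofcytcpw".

The rule is to swap the first and last characters, then shift every letter 12 places forward in the alphabet (wrapping around).
Doing the same to "qofcytcpw": "iarokfobc".

iarokfobc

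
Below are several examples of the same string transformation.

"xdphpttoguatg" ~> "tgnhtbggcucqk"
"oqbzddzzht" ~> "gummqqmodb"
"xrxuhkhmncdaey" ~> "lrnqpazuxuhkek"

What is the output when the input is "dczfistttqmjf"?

In each case the input is transformed by: reverse the string, then shift every letter 13 places forward in the alphabet (wrapping around) — i.e. ROT13.
For "dczfistttqmjf", step one produces "fjmqtttsifzcd"; step two turns that into "swzdgggfvsmpq".

swzdgggfvsmpq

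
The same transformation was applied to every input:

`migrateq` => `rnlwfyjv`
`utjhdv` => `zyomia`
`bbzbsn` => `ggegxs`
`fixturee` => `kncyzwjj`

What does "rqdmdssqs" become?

What's happening: shift every letter 5 places forward in the alphabet (wrapping around).
"rqdmdssqs" → "wvirixxvx".

wvirixxvx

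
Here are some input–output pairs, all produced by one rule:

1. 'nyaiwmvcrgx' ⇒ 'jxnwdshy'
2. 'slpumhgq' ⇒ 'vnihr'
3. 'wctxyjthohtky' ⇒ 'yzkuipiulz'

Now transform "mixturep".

uvsfq

The pattern: shift every letter 1 place forward in the alphabet (wrapping around), then delete the first 3 characters.
Working it through for "mixturep": intermediate "njyuvsfq", final "uvsfq".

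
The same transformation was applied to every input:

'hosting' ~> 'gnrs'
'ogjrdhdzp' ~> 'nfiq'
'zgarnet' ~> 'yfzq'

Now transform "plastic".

okzr

In each case the input is transformed by: shift every letter 1 place backward in the alphabet (wrapping around), then keep only the first 4 characters.
For "plastic", step one produces "okzrshb"; step two turns that into "okzr".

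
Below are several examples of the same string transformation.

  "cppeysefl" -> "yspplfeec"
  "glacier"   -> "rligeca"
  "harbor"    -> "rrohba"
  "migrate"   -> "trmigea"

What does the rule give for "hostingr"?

tsronihg

The rule is to sort the characters into reverse alphabetical order.
Doing the same to "hostingr": "tsronihg".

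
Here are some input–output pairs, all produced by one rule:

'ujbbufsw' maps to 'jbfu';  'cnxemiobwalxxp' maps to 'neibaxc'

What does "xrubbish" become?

The pattern: swap the first and last characters, then keep every other character starting from the second (positions 2nd, 4th, 6th, ...).
Applying both steps to "xrubbish": "hrubbisx", then "rbix".

rbix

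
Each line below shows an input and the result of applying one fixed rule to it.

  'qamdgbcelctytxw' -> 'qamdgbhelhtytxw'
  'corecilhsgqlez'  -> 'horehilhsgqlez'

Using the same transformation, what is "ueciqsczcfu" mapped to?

The pattern: replace every "c" with "h".
For "ueciqsczcfu" the result is "uehiqshzhfu".

uehiqshzhfu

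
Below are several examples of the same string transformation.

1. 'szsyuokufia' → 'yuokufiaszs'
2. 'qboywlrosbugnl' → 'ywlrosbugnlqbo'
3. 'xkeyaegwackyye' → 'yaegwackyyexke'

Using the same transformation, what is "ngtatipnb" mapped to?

The transformation: move the first 3 characters to the end (rotate left by 3).
Doing the same to "ngtatipnb": "atipnbngt".

atipnbngt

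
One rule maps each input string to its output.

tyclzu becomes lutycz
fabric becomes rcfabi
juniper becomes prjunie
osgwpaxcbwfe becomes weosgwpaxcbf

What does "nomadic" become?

Rule — move the last 2 characters to the front (rotate right by 2), then swap the first and last characters.
So "nomadic" becomes "dcnomai".
(Check on "fabric": → "icfabr" → "rcfabi" ✓)

dcnomai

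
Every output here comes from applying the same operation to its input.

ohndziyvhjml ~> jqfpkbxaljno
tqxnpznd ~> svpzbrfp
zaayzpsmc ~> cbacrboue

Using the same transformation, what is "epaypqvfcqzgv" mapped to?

rgacsrhxseibx

Looking at the pairs, the operation is to swap each adjacent pair of characters (1↔2, 3↔4, ...), then shift every letter 2 places forward in the alphabet (wrapping around).
Working it through for "epaypqvfcqzgv": intermediate "peyaqpfvqcgzv", final "rgacsrhxseibx".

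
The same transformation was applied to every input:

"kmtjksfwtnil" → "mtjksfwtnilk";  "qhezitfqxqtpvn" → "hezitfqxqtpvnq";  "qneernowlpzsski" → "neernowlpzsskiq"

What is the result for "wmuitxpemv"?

muitxpemvw

Each output is the input with this applied: move the first character to the end.
On "wmuitxpemv" that produces "muitxpemvw".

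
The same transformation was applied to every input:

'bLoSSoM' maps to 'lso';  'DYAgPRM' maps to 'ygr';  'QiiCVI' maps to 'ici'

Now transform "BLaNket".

Looking at the pairs, the operation is to keep every other character starting from the second (positions 2nd, 4th, 6th, ...), then convert every letter to lowercase.
Applying both steps to "BLaNket": "LNe", then "lne".

lne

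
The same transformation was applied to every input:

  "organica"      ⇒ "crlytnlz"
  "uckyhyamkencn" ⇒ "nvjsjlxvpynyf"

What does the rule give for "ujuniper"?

ufytapcf

The transformation: move the first character to the end, then shift every letter 11 places forward in the alphabet (wrapping around).
Working it through for "ujuniper": intermediate "juniperu", final "ufytapcf".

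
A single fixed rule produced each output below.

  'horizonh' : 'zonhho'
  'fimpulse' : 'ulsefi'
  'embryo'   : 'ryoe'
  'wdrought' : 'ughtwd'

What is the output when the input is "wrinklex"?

The transformation: swap the front and back halves of the string, then delete the last 2 characters.
"wrinklex" → "klexwrin" → "klexwr".
(Check on "fimpulse": → "ulsefimp" → "ulsefi" ✓)

klexwr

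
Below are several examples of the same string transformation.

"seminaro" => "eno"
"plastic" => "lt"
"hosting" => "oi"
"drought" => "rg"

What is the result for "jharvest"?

What's happening: keep one character in every 3, starting at position 2 (positions 2nd, 5th, 8th, ...).
Applying that to "jharvest" gives "hvt".

hvt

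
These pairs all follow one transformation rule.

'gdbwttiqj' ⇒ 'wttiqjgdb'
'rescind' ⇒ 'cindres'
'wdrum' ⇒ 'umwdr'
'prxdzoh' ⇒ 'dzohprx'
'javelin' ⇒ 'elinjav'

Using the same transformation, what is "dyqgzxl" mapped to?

gzxldyq

Each output is the input with this applied: move the first 3 characters to the end (rotate left by 3).
So "dyqgzxl" becomes "gzxldyq".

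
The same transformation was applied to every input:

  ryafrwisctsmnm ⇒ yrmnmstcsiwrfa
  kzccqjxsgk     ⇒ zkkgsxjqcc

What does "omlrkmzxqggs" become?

mosggqxzmkrl

Each output is the input with this applied: reverse the string, then move the last 2 characters to the front (rotate right by 2).
"omlrkmzxqggs" → "sggqxzmkrlmo" → "mosggqxzmkrl".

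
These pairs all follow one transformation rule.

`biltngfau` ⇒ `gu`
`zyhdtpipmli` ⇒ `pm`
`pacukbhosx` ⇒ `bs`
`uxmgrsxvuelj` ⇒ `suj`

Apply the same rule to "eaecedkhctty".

Looking at the pairs, the operation is to keep one character in every 3, starting at position 3 (positions 3rd, 6th, 9th, ...), then delete the first character.
For "eaecedkhctty" the result is "dcy".

dcy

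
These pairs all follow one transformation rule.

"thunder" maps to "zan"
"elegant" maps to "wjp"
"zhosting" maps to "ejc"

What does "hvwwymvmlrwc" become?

nsy

The pattern: shift every letter 4 places backward in the alphabet (wrapping around), then keep only the last 3 characters.
On "hvwwymvmlrwc": the first step gives "drssuirihnsy", and the second then gives "nsy".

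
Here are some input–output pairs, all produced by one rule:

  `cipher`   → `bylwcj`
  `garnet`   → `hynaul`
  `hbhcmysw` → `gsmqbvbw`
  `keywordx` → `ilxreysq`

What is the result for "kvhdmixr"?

What's happening: shift every letter 6 places backward in the alphabet (wrapping around), then swap the front and back halves of the string.
Applying both steps to "kvhdmixr": "epbxgcrl", then "gcrlepbx".

gcrlepbx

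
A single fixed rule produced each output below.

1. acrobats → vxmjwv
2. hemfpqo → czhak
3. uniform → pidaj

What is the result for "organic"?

Each output is the input with this applied: delete the last 2 characters, then shift every letter 5 places backward in the alphabet (wrapping around).
On "organic": the first step gives "organ", and the second then gives "jmbvi".

jmbvi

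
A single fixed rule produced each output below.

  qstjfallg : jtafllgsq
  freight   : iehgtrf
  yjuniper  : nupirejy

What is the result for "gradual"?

daaulrg

Looking at the pairs, the operation is to swap each adjacent pair of characters (1↔2, 3↔4, ...), then move the first 2 characters to the end (rotate left by 2).
"gradual" → "rgdaaul" → "daaulrg".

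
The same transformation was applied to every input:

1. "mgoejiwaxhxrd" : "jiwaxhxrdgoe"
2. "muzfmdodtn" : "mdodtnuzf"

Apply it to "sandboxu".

Rule — delete the first character, then move the first 3 characters to the end (rotate left by 3).
Applying both steps to "sandboxu": "andboxu", then "boxuand".
(Check on "mgoejiwaxhxrd": → "goejiwaxhxrd" → "jiwaxhxrdgoe" ✓)

boxuand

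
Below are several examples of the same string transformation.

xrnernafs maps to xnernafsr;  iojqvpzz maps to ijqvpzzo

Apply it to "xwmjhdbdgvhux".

xmjhdbdgvhuxw

The rule is to move the first character to the end, then swap the first and last characters.
"xwmjhdbdgvhux" → "wmjhdbdgvhuxx" → "xmjhdbdgvhuxw".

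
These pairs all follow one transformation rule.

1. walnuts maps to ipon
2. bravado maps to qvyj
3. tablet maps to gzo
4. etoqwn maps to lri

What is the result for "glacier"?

The rule is to delete the first 3 characters, then shift every letter 5 places backward in the alphabet (wrapping around).
For "glacier", step one produces "cier"; step two turns that into "xdzm".

xdzm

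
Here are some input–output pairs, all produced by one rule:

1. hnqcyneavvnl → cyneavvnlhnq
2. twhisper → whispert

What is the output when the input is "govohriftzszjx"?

hriftzszjxgovo

Looking at the pairs, the operation is to move the last 3 characters to the front (rotate right by 3), then swap the front and back halves of the string.
For "govohriftzszjx", step one produces "zjxgovohriftzs"; step two turns that into "hriftzszjxgovo".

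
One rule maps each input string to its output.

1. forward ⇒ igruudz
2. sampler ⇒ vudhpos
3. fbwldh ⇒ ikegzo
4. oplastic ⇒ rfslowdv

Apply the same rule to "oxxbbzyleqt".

The pattern: take characters alternately from the front and the back (1st, last, 2nd, 2nd-last, ...), then shift every letter 3 places forward in the alphabet (wrapping around).
For "oxxbbzyleqt", step one produces "otxqxeblbyz"; step two turns that into "rwataheoebc".

rwataheoebc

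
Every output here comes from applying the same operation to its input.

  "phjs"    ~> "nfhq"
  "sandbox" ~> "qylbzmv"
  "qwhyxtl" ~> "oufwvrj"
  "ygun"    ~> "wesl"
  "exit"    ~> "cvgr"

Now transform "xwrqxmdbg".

vupovkbze

The transformation: shift every letter 2 places backward in the alphabet (wrapping around).
So "xwrqxmdbg" becomes "vupovkbze".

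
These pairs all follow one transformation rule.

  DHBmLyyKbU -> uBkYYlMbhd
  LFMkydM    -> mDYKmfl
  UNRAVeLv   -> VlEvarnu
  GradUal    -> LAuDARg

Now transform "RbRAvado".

ODAVarBr

Rule — flip the case of every letter, then reverse the string.
"RbRAvado" → "rBraVADO" → "ODAVarBr".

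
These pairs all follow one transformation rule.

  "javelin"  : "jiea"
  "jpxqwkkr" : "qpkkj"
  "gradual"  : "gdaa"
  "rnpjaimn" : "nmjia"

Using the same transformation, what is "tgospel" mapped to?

Each output is the input with this applied: sort the characters into reverse alphabetical order, then delete the first 3 characters.
"tgospel" → "tspolge" → "olge".

olge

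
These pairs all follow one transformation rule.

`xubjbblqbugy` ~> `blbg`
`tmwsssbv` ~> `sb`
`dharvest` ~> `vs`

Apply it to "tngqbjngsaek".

bnse

The pattern: delete the first 3 characters, then keep every other character starting from the second (positions 2nd, 4th, 6th, ...).
Applying both steps to "tngqbjngsaek": "qbjngsaek", then "bnse".
(Check on "tmwsssbv": → "sssbv" → "sb" ✓)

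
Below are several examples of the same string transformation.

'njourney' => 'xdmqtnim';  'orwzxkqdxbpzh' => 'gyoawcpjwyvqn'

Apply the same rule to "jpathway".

In each case the input is transformed by: shift every letter 1 place backward in the alphabet (wrapping around), then reverse the string.
For "jpathway", step one produces "iozsgvzx"; step two turns that into "xzvgszoi".

xzvgszoi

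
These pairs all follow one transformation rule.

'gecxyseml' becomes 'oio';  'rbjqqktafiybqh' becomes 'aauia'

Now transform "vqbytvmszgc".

The transformation: shift every letter 10 places forward in the alphabet (wrapping around), then keep only the vowels.
Applying both steps to "vqbytvmszgc": "falidfwcjqm", then "ai".

ai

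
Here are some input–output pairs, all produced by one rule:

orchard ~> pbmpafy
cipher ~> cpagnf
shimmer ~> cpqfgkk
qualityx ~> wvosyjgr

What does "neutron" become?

In each case the input is transformed by: move the last 2 characters to the front (rotate right by 2), then shift every letter 2 places backward in the alphabet (wrapping around).
For "neutron", step one produces "onneutr"; step two turns that into "mllcsrp".

mllcsrp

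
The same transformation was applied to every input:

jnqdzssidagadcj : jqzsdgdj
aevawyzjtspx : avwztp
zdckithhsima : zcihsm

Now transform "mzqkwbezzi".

The transformation: keep every other character starting from the first (positions 1st, 3rd, 5th, ...).
Applying that to "mzqkwbezzi" gives "mqwez".

mqwez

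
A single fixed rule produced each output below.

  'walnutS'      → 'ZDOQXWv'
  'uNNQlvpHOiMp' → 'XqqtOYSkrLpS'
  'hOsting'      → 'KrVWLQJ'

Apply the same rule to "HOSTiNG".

krvwLqj

The rule is to shift every letter 3 places forward in the alphabet (wrapping around), then flip the case of every letter.
So "HOSTiNG" becomes "krvwLqj".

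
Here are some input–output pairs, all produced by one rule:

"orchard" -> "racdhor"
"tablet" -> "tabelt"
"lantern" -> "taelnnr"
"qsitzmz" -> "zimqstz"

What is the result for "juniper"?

What's happening: sort the characters into alphabetical order, then move the last character to the front.
For "juniper", step one produces "eijnpru"; step two turns that into "ueijnpr".

ueijnpr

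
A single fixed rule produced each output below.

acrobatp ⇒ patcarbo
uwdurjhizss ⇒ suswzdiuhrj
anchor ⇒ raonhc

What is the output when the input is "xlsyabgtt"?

Looking at the pairs, the operation is to take characters alternately from the front and the back (1st, last, 2nd, 2nd-last, ...), then swap each adjacent pair of characters (1↔2, 3↔4, ...).
Doing the same to "xlsyabgtt": "txtlgsbya".

txtlgsbya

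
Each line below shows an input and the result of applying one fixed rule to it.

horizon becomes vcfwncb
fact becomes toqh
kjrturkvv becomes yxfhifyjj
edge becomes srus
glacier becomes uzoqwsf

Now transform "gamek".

uoasy

Looking at the pairs, the operation is to shift every letter 12 places backward in the alphabet (wrapping around).
Applying that to "gamek" gives "uoasy".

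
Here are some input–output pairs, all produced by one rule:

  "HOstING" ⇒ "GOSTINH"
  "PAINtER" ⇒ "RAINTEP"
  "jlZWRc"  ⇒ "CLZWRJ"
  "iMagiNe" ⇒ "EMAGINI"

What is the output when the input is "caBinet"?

TABINEC

Each output is the input with this applied: swap the first and last characters, then convert every letter to uppercase.
Applying both steps to "caBinet": "taBinec", then "TABINEC".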